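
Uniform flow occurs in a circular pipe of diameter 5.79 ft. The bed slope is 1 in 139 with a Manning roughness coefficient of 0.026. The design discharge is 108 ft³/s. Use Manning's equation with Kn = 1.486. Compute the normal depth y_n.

Manning's equation rearranged: A R^(2/3) = nQ / (1.486·√S) = 0.026 × 108 / (1.486 × √0.007194) = 22.28.
Try y = 2.93 ft: A R^(2/3) = 17.19 — too small.
Try y = 3.93 ft: A R^(2/3) = 27.07 — too large.
Try y = 3.44 ft: A R^(2/3) = 22.3 — matches.

y_n = 3.44 ft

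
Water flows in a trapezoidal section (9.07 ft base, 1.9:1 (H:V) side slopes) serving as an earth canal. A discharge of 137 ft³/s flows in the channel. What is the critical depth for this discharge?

At critical depth, Q² T / (g A³) = 1, i.e. A³/T = Q²/g = 137²/32.2 = 582.9.
At y = 1.46 ft: A³/T = 353.7 — short.
At y = 1.89 ft: A³/T = 843.1 — over.
At y = 1.7 ft: A³/T = 588.7 — matches.

y_c = 1.7 ft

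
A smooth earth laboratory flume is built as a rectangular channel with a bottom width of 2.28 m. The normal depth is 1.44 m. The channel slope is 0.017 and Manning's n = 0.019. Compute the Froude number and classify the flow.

supercritical

Flow area A = b·y = 2.28 × 1.44 = 3.283 m². Wetted perimeter P = b + 2y = 2.28 + 2×1.44 = 5.16 m.
Hydraulic radius R = A/P = 3.283/5.16 = 0.6363 m.
V = (1/n) R^(2/3) √S = (1/0.019) × 0.6363^(2/3) × √0.017 = 5.077 m/s. Hydraulic depth D_h = A/T = 3.283/2.28 = 1.44 m.
Froude number Fr = V/√(g·D_h) = 5.077/√(9.81×1.44) = 1.35, which is greater than 1, so the flow is supercritical.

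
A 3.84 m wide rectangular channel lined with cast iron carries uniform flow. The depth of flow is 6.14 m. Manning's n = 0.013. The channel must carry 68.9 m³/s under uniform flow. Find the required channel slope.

S = 0.000869

Flow area A = b·y = 3.84 × 6.14 = 23.58 m². Wetted perimeter P = b + 2y = 3.84 + 2×6.14 = 16.12 m.
Hydraulic radius R = A/P = 23.58/16.12 = 1.463 m.
From Manning's equation, S = [nQ / (1 A R^(2/3))]² = [0.013 × 68.9 / (1 × 23.58 × 1.463^(2/3))]² = 0.000869.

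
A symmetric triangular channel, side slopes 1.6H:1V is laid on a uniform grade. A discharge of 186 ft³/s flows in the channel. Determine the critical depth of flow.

y_c = 3.84 ft

At critical depth, Q² T / (g A³) = 1, i.e. A³/T = Q²/g = 186²/32.2 = 1074.
Try y = 4.2 ft: A³/T = 1673 — over.
Try y = 3.29 ft: A³/T = 493.4 — short.
Try y = 3.84 ft: A³/T = 1069 — ≈ 1074.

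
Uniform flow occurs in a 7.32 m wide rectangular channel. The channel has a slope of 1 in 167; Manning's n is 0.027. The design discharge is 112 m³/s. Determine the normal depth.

Manning's equation rearranged: A R^(2/3) = nQ / (1·√S) = 0.027 × 112 / (√0.005988) = 39.08.
At y = 3.2 m: A R^(2/3) = 33.46 — low.
At y = 4.54 m: A R^(2/3) = 53.22 — high.
At y = 3.59 m: A R^(2/3) = 39.06 — close enough.

y_n = 3.59 m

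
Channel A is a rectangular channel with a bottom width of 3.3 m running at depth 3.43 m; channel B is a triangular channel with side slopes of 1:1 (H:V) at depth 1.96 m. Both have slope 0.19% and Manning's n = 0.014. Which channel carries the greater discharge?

Channel A: Flow area A = b·y = 3.3 × 3.43 = 11.32 m². Wetted perimeter P = b + 2y = 3.3 + 2×3.43 = 10.16 m. Hydraulic radius R = A/P = 11.32/10.16 = 1.114 m. Q_A = (1/0.014)·11.32·1.114^(2/3)·√0.0019 = 37.87 m³/s.
Channel B: For a triangular section with side slope z = 1: A = zy² = 1×1.96² = 3.842 m²; P = 2y√(1+z²) = 2×1.96×1.414 = 5.544 m. Hydraulic radius R = A/P = 3.842/5.544 = 0.693 m. Q_B = (1/0.014)·3.842·0.693^(2/3)·√0.0019 = 9.366 m³/s.
Q_A = 37.87 m³/s vs Q_B = 9.366 m³/s, so channel A carries more.

channel A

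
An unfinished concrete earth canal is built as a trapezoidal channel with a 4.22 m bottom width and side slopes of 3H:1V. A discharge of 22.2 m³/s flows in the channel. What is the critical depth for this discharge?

At critical depth, Q² T / (g A³) = 1, i.e. A³/T = Q²/g = 22.2²/9.81 = 50.24.
At y = 0.781 m: A³/T = 15.12 — short.
At y = 1.36 m: A³/T = 116.2 — over.
At y = 1.09 m: A³/T = 50.57 — ≈ 50.24.

y_c = 1.09 m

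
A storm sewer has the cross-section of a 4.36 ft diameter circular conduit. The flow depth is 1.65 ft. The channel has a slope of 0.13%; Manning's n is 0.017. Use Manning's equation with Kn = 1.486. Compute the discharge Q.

Q = 15.2 ft³/s

For a circular section of diameter D = 4.36 ft at depth y = 1.65 ft, the central angle is θ = 2 arccos(1 − 2y/D) = 2.65 rad. Then A = (D²/8)(θ − sin θ) = 5.177 ft² and P = Dθ/2 = 5.778 ft.
Hydraulic radius R = A/P = 5.177/5.778 = 0.896 ft.
Manning's equation: Q = (1.486/n) A R^(2/3) S^(1/2) = (1.486/0.017) × 5.177 × 0.896^(2/3) × 0.0013^(1/2) = 15.2 ft³/s.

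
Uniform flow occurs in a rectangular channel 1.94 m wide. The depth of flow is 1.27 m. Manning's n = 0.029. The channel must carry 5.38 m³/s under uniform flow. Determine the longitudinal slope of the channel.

Flow area A = b·y = 1.94 × 1.27 = 2.464 m². Wetted perimeter P = b + 2y = 1.94 + 2×1.27 = 4.48 m.
Hydraulic radius R = A/P = 2.464/4.48 = 0.55 m.
From Manning's equation, S = [nQ / (1 A R^(2/3))]² = [0.029 × 5.38 / (1 × 2.464 × 0.55^(2/3))]² = 0.0089.

S = 0.0089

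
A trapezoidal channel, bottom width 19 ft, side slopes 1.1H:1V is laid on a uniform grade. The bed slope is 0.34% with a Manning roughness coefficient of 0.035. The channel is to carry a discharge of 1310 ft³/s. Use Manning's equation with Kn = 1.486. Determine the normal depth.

Manning's equation rearranged: A R^(2/3) = nQ / (1.486·√S) = 0.035 × 1310 / (1.486 × √0.0034) = 529.2.
At y = 7.65 ft: A R^(2/3) = 615.2 — high.
At y = 5.44 ft: A R^(2/3) = 334.7 — low.
At y = 7.04 ft: A R^(2/3) = 529.4 — matches.

y_n = 7.04 ft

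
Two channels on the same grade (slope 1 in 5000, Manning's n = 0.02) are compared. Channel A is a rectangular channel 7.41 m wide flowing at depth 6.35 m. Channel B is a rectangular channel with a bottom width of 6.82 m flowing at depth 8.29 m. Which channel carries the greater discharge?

channel B

Channel A: Flow area A = b·y = 7.41 × 6.35 = 47.05 m². Wetted perimeter P = b + 2y = 7.41 + 2×6.35 = 20.11 m. Hydraulic radius R = A/P = 47.05/20.11 = 2.34 m. Q_A = (1/0.02)·47.05·2.34^(2/3)·√0.0002 = 58.64 m³/s.
Channel B: Flow area A = b·y = 6.82 × 8.29 = 56.54 m². Wetted perimeter P = b + 2y = 6.82 + 2×8.29 = 23.4 m. Hydraulic radius R = A/P = 56.54/23.4 = 2.416 m. Q_B = (1/0.02)·56.54·2.416^(2/3)·√0.0002 = 71.98 m³/s.
Q_A = 58.64 m³/s vs Q_B = 71.98 m³/s, so channel B carries more.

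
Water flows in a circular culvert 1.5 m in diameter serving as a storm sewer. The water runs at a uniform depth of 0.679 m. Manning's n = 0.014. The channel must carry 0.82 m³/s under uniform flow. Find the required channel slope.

For a circular section of diameter D = 1.5 m at depth y = 0.679 m, the central angle is θ = 2 arccos(1 − 2y/D) = 2.952 rad. Then A = (D²/8)(θ − sin θ) = 0.7772 m² and P = Dθ/2 = 2.214 m.
Hydraulic radius R = A/P = 0.7772/2.214 = 0.3511 m.
From Manning's equation, S = [nQ / (1 A R^(2/3))]² = [0.014 × 0.82 / (1 × 0.7772 × 0.3511^(2/3))]² = 0.000881.

S = 0.000881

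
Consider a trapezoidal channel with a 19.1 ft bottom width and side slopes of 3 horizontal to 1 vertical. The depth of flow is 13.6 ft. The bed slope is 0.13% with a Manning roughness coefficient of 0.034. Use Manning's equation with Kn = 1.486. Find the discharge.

With bottom width b = 19.1 ft and side slope z = 3: A = (b + zy)y = (19.1 + 3×13.6)×13.6 = 814.6 ft²; P = b + 2y√(1+z²) = 19.1 + 2×13.6×3.162 = 105.1 ft.
Hydraulic radius R = A/P = 814.6/105.1 = 7.75 ft.
Manning's equation: Q = (1.486/n) A R^(2/3) S^(1/2) = (1.486/0.034) × 814.6 × 7.75^(2/3) × 0.0013^(1/2) = 5030 ft³/s.

Q = 5030 ft³/s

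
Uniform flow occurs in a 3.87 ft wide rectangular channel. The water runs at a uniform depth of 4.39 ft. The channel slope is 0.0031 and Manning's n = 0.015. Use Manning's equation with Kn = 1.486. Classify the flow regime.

subcritical

Flow area A = b·y = 3.87 × 4.39 = 16.99 ft². Wetted perimeter P = b + 2y = 3.87 + 2×4.39 = 12.65 ft.
Hydraulic radius R = A/P = 16.99/12.65 = 1.343 ft.
V = (1.486/n) R^(2/3) √S = (1.486/0.015) × 1.343^(2/3) × √0.0031 = 6.714 ft/s. Hydraulic depth D_h = A/T = 16.99/3.87 = 4.39 ft.
Froude number Fr = V/√(g·D_h) = 6.714/√(32.2×4.39) = 0.565, which is less than 1, so the flow is subcritical.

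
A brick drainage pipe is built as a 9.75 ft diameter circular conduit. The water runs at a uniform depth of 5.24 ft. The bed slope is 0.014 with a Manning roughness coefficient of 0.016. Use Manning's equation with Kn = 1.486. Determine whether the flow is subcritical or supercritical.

supercritical

For a circular section of diameter D = 9.75 ft at depth y = 5.24 ft, the central angle is θ = 2 arccos(1 − 2y/D) = 3.291 rad. Then A = (D²/8)(θ − sin θ) = 40.89 ft² and P = Dθ/2 = 16.05 ft.
Hydraulic radius R = A/P = 40.89/16.05 = 2.548 ft.
V = (1.486/n) R^(2/3) √S = (1.486/0.016) × 2.548^(2/3) × √0.014 = 20.5 ft/s. Hydraulic depth D_h = A/T = 40.89/9.723 = 4.205 ft.
Froude number Fr = V/√(g·D_h) = 20.5/√(32.2×4.205) = 1.76, which is greater than 1, so the flow is supercritical.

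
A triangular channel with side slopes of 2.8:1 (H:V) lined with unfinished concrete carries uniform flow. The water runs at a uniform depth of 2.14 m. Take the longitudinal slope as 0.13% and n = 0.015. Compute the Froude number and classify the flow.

subcritical

For a triangular section with side slope z = 2.8: A = zy² = 2.8×2.14² = 12.82 m²; P = 2y√(1+z²) = 2×2.14×2.973 = 12.73 m.
Hydraulic radius R = A/P = 12.82/12.73 = 1.008 m.
V = (1/n) R^(2/3) √S = (1/0.015) × 1.008^(2/3) × √0.0013 = 2.416 m/s. Hydraulic depth D_h = A/T = 12.82/11.98 = 1.07 m.
Froude number Fr = V/√(g·D_h) = 2.416/√(9.81×1.07) = 0.746, which is less than 1, so the flow is subcritical.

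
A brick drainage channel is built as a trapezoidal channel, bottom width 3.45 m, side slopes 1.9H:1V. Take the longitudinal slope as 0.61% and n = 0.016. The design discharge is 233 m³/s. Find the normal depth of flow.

Manning's equation rearranged: A R^(2/3) = nQ / (1·√S) = 0.016 × 233 / (√0.0061) = 47.73.
At y = 4.12 m: A R^(2/3) = 78.54 — over.
At y = 2.28 m: A R^(2/3) = 21.57 — short.
At y = 3.3 m: A R^(2/3) = 47.82 — ≈ 47.73.

y_n = 3.3 m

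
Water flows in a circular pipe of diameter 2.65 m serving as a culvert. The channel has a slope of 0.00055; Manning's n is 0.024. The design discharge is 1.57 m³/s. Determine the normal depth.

y_n = 1.14 m

Manning's equation rearranged: A R^(2/3) = nQ / (1·√S) = 0.024 × 1.57 / (√0.00055) = 1.607.
Trying y = 0.84 m: A R^(2/3) = 0.9127 — short.
Trying y = 1.27 m: A R^(2/3) = 1.949 — over.
Trying y = 1.14 m: A R^(2/3) = 1.611 — matches.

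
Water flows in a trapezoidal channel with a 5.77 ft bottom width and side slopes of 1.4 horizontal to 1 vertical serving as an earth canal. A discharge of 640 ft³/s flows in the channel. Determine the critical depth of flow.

At critical depth, Q² T / (g A³) = 1, i.e. A³/T = Q²/g = 640²/32.2 = 12720.
Trying y = 4.32 ft: A³/T = 7448 — low.
Trying y = 6.26 ft: A³/T = 32330 — high.
Trying y = 4.96 ft: A³/T = 12760 — close enough.

y_c = 4.96 ft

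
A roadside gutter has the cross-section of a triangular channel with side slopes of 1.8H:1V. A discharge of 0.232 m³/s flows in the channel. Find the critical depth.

y_c = 0.321 m

At critical depth, Q² T / (g A³) = 1, i.e. A³/T = Q²/g = 0.232²/9.81 = 0.005487.
Trying y = 0.405 m: A³/T = 0.01765 — over.
Trying y = 0.321 m: A³/T = 0.005521 — matches.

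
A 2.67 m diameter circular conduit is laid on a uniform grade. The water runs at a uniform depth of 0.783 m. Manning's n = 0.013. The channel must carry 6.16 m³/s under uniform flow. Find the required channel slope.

For a circular section of diameter D = 2.67 m at depth y = 0.783 m, the central angle is θ = 2 arccos(1 − 2y/D) = 2.289 rad. Then A = (D²/8)(θ − sin θ) = 1.369 m² and P = Dθ/2 = 3.056 m.
Hydraulic radius R = A/P = 1.369/3.056 = 0.4479 m.
From Manning's equation, S = [nQ / (1 A R^(2/3))]² = [0.013 × 6.16 / (1 × 1.369 × 0.4479^(2/3))]² = 0.00999.

S = 0.00999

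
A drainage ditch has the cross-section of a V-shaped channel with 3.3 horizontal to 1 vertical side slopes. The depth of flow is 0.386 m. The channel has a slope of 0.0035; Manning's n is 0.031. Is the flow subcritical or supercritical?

subcritical

For a triangular section with side slope z = 3.3: A = zy² = 3.3×0.386² = 0.4917 m²; P = 2y√(1+z²) = 2×0.386×3.448 = 2.662 m.
Hydraulic radius R = A/P = 0.4917/2.662 = 0.1847 m.
V = (1/n) R^(2/3) √S = (1/0.031) × 0.1847^(2/3) × √0.0035 = 0.619 m/s. Hydraulic depth D_h = A/T = 0.4917/2.548 = 0.193 m.
Froude number Fr = V/√(g·D_h) = 0.619/√(9.81×0.193) = 0.45, which is less than 1, so the flow is subcritical.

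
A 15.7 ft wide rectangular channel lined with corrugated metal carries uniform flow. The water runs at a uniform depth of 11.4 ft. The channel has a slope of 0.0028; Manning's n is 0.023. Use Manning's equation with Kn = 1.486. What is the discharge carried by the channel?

Flow area A = b·y = 15.7 × 11.4 = 179 ft². Wetted perimeter P = b + 2y = 15.7 + 2×11.4 = 38.5 ft.
Hydraulic radius R = A/P = 179/38.5 = 4.649 ft.
Manning's equation: Q = (1.486/n) A R^(2/3) S^(1/2) = (1.486/0.023) × 179 × 4.649^(2/3) × 0.0028^(1/2) = 1700 ft³/s.

Q = 1700 ft³/s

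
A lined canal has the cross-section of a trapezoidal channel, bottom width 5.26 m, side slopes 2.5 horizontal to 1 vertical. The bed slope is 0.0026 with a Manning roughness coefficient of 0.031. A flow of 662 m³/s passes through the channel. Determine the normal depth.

y_n = 7.16 m

Manning's equation rearranged: A R^(2/3) = nQ / (1·√S) = 0.031 × 662 / (√0.0026) = 402.5.
Try y = 5.81 m: A R^(2/3) = 246.8 — short.
Try y = 8.79 m: A R^(2/3) = 657.5 — over.
Try y = 7.16 m: A R^(2/3) = 402.7 — ≈ 402.5.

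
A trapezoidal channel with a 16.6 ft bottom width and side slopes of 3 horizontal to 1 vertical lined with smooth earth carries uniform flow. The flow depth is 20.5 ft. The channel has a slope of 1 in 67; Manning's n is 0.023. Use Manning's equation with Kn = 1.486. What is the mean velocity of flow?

With bottom width b = 16.6 ft and side slope z = 3: A = (b + zy)y = (16.6 + 3×20.5)×20.5 = 1601 ft²; P = b + 2y√(1+z²) = 16.6 + 2×20.5×3.162 = 146.3 ft.
Hydraulic radius R = A/P = 1601/146.3 = 10.95 ft.
From Manning's equation, V = (1.486/n) R^(2/3) S^(1/2) = (1.486/0.023) × 10.95^(2/3) × 0.01493^(1/2) = 38.9 ft/s.

V = 38.9 ft/s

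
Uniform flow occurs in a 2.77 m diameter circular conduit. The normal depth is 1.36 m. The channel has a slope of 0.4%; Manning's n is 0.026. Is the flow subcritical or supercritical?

For a circular section of diameter D = 2.77 m at depth y = 1.36 m, the central angle is θ = 2 arccos(1 − 2y/D) = 3.105 rad. Then A = (D²/8)(θ − sin θ) = 2.944 m² and P = Dθ/2 = 4.301 m.
Hydraulic radius R = A/P = 2.944/4.301 = 0.6845 m.
V = (1/n) R^(2/3) √S = (1/0.026) × 0.6845^(2/3) × √0.004 = 1.889 m/s. Hydraulic depth D_h = A/T = 2.944/2.77 = 1.063 m.
Froude number Fr = V/√(g·D_h) = 1.889/√(9.81×1.063) = 0.585, which is less than 1, so the flow is subcritical.

subcritical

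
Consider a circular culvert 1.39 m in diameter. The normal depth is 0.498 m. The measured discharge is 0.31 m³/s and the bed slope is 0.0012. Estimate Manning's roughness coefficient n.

For a circular section of diameter D = 1.39 m at depth y = 0.498 m, the central angle is θ = 2 arccos(1 − 2y/D) = 2.567 rad. Then A = (D²/8)(θ − sin θ) = 0.4886 m² and P = Dθ/2 = 1.784 m.
Hydraulic radius R = A/P = 0.4886/1.784 = 0.2739 m.
Rearranging Manning's equation: n = (1/Q) A R^(2/3) S^(1/2) = (1/0.31) × 0.4886 × 0.2739^(2/3) × √0.0012 = 0.023.

n = 0.023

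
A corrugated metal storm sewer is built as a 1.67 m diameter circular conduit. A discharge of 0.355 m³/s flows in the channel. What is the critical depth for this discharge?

At critical depth, Q² T / (g A³) = 1, i.e. A³/T = Q²/g = 0.355²/9.81 = 0.01285.
Trying y = 0.34 m: A³/T = 0.02434 — high.
Trying y = 0.289 m: A³/T = 0.01287 — matches.

y_c = 0.289 m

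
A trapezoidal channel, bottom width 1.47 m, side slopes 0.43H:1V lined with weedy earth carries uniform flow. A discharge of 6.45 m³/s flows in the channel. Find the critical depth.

At critical depth, Q² T / (g A³) = 1, i.e. A³/T = Q²/g = 6.45²/9.81 = 4.241.
At y = 1.41 m: A³/T = 9.353 — high.
At y = 0.855 m: A³/T = 1.759 — low.
At y = 1.12 m: A³/T = 4.292 — ≈ 4.241.

y_c = 1.12 m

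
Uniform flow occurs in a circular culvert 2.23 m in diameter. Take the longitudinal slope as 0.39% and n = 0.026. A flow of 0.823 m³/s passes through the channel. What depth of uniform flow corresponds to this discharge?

y_n = 0.542 m

Manning's equation rearranged: A R^(2/3) = nQ / (1·√S) = 0.026 × 0.823 / (√0.0039) = 0.3426.
Trying y = 0.675 m: A R^(2/3) = 0.5271 — over.
Trying y = 0.402 m: A R^(2/3) = 0.1876 — short.
Trying y = 0.542 m: A R^(2/3) = 0.3427 — matches.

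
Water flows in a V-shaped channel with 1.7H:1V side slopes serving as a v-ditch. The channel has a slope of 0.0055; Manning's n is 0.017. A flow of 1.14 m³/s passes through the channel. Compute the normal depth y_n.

y_n = 0.612 m

Manning's equation rearranged: A R^(2/3) = nQ / (1·√S) = 0.017 × 1.14 / (√0.0055) = 0.2613.
Try y = 0.503 m: A R^(2/3) = 0.1552 — short.
Try y = 0.612 m: A R^(2/3) = 0.2619 — ≈ 0.2613.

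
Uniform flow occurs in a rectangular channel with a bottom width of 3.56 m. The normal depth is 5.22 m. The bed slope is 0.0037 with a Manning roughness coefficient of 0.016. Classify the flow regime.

subcritical

Flow area A = b·y = 3.56 × 5.22 = 18.58 m². Wetted perimeter P = b + 2y = 3.56 + 2×5.22 = 14 m.
Hydraulic radius R = A/P = 18.58/14 = 1.327 m.
V = (1/n) R^(2/3) √S = (1/0.016) × 1.327^(2/3) × √0.0037 = 4.592 m/s. Hydraulic depth D_h = A/T = 18.58/3.56 = 5.22 m.
Froude number Fr = V/√(g·D_h) = 4.592/√(9.81×5.22) = 0.642, which is less than 1, so the flow is subcritical.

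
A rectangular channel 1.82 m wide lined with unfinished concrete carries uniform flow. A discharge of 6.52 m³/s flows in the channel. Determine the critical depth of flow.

y_c = 1.09 m

For a rectangular channel, critical depth y_c = (q²/g)^(1/3) where q = Q/b = 6.52/1.82 = 3.582 m²/s.
So y_c = (3.582²/9.81)^(1/3) = 1.09 m.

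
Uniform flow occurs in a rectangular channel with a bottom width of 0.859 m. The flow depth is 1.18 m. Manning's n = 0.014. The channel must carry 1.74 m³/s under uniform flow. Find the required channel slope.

Flow area A = b·y = 0.859 × 1.18 = 1.014 m². Wetted perimeter P = b + 2y = 0.859 + 2×1.18 = 3.219 m.
Hydraulic radius R = A/P = 1.014/3.219 = 0.3149 m.
From Manning's equation, S = [nQ / (1 A R^(2/3))]² = [0.014 × 1.74 / (1 × 1.014 × 0.3149^(2/3))]² = 0.0027.

S = 0.0027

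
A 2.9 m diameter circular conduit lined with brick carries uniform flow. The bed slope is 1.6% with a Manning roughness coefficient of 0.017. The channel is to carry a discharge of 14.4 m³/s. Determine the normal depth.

y_n = 1.21 m

Manning's equation rearranged: A R^(2/3) = nQ / (1·√S) = 0.017 × 14.4 / (√0.016) = 1.935.
Try y = 1 m: A R^(2/3) = 1.363 — short.
Try y = 1.53 m: A R^(2/3) = 2.917 — over.
Try y = 1.21 m: A R^(2/3) = 1.94 — ≈ 1.935.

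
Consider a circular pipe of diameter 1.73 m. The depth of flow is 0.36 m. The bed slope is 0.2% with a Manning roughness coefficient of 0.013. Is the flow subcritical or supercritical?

subcritical

For a circular section of diameter D = 1.73 m at depth y = 0.36 m, the central angle is θ = 2 arccos(1 − 2y/D) = 1.895 rad. Then A = (D²/8)(θ − sin θ) = 0.3542 m² and P = Dθ/2 = 1.639 m.
Hydraulic radius R = A/P = 0.3542/1.639 = 0.2161 m.
V = (1/n) R^(2/3) √S = (1/0.013) × 0.2161^(2/3) × √0.002 = 1.239 m/s. Hydraulic depth D_h = A/T = 0.3542/1.405 = 0.2522 m.
Froude number Fr = V/√(g·D_h) = 1.239/√(9.81×0.2522) = 0.788, which is less than 1, so the flow is subcritical.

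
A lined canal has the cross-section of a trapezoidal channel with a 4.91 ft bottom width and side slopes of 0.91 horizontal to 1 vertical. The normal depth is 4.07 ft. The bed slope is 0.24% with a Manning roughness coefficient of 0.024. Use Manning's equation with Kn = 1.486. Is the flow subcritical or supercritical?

subcritical

With bottom width b = 4.91 ft and side slope z = 0.91: A = (b + zy)y = (4.91 + 0.91×4.07)×4.07 = 35.06 ft²; P = b + 2y√(1+z²) = 4.91 + 2×4.07×1.352 = 15.92 ft.
Hydraulic radius R = A/P = 35.06/15.92 = 2.203 ft.
V = (1.486/n) R^(2/3) √S = (1.486/0.024) × 2.203^(2/3) × √0.0024 = 5.135 ft/s. Hydraulic depth D_h = A/T = 35.06/12.32 = 2.846 ft.
Froude number Fr = V/√(g·D_h) = 5.135/√(32.2×2.846) = 0.536, which is less than 1, so the flow is subcritical.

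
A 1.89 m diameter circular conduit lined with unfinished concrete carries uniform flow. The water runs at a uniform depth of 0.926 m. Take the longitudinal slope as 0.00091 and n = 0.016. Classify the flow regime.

subcritical

For a circular section of diameter D = 1.89 m at depth y = 0.926 m, the central angle is θ = 2 arccos(1 − 2y/D) = 3.101 rad. Then A = (D²/8)(θ − sin θ) = 1.367 m² and P = Dθ/2 = 2.931 m.
Hydraulic radius R = A/P = 1.367/2.931 = 0.4664 m.
V = (1/n) R^(2/3) √S = (1/0.016) × 0.4664^(2/3) × √0.00091 = 1.134 m/s. Hydraulic depth D_h = A/T = 1.367/1.89 = 0.7233 m.
Froude number Fr = V/√(g·D_h) = 1.134/√(9.81×0.7233) = 0.426, which is less than 1, so the flow is subcritical.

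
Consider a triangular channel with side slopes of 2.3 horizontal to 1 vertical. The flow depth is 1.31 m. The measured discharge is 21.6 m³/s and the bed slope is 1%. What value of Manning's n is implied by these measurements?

For a triangular section with side slope z = 2.3: A = zy² = 2.3×1.31² = 3.947 m²; P = 2y√(1+z²) = 2×1.31×2.508 = 6.571 m.
Hydraulic radius R = A/P = 3.947/6.571 = 0.6007 m.
Rearranging Manning's equation: n = (1/Q) A R^(2/3) S^(1/2) = (1/21.6) × 3.947 × 0.6007^(2/3) × √0.01 = 0.013.

n = 0.013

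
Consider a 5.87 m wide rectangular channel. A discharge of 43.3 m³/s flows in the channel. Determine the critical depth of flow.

For a rectangular channel, critical depth y_c = (q²/g)^(1/3) where q = Q/b = 43.3/5.87 = 7.376 m²/s.
So y_c = (7.376²/9.81)^(1/3) = 1.77 m.

y_c = 1.77 m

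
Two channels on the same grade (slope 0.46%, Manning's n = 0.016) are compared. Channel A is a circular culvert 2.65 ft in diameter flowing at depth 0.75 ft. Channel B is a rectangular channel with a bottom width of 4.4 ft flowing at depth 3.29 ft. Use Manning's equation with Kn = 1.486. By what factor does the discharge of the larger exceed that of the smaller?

23.7

Channel A: For a circular section of diameter D = 2.65 ft at depth y = 0.75 ft, the central angle is θ = 2 arccos(1 − 2y/D) = 2.244 rad. Then A = (D²/8)(θ − sin θ) = 1.283 ft² and P = Dθ/2 = 2.973 ft. Hydraulic radius R = A/P = 1.283/2.973 = 0.4316 ft. Q_A = (1.486/0.016)·1.283·0.4316^(2/3)·√0.0046 = 4.617 ft³/s.
Channel B: Flow area A = b·y = 4.4 × 3.29 = 14.48 ft². Wetted perimeter P = b + 2y = 4.4 + 2×3.29 = 10.98 ft. Hydraulic radius R = A/P = 14.48/10.98 = 1.318 ft. Q_B = (1.486/0.016)·14.48·1.318^(2/3)·√0.0046 = 109.6 ft³/s.
The larger discharge is 109.6 ft³/s and the smaller is 4.617 ft³/s; the ratio is 23.7.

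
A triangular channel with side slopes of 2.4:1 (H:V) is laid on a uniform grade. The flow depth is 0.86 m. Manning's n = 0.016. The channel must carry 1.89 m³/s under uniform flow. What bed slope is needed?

S = 0.000995

For a triangular section with side slope z = 2.4: A = zy² = 2.4×0.86² = 1.775 m²; P = 2y√(1+z²) = 2×0.86×2.6 = 4.472 m.
Hydraulic radius R = A/P = 1.775/4.472 = 0.3969 m.
From Manning's equation, S = [nQ / (1 A R^(2/3))]² = [0.016 × 1.89 / (1 × 1.775 × 0.3969^(2/3))]² = 0.000995.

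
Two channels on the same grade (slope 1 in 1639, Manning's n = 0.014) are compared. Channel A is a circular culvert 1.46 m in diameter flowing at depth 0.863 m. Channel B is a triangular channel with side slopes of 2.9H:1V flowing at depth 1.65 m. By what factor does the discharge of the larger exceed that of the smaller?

Channel A: For a circular section of diameter D = 1.46 m at depth y = 0.863 m, the central angle is θ = 2 arccos(1 − 2y/D) = 3.508 rad. Then A = (D²/8)(θ − sin θ) = 1.03 m² and P = Dθ/2 = 2.561 m. Hydraulic radius R = A/P = 1.03/2.561 = 0.4023 m. Q_A = (1/0.014)·1.03·0.4023^(2/3)·√0.0006101 = 0.9905 m³/s.
Channel B: For a triangular section with side slope z = 2.9: A = zy² = 2.9×1.65² = 7.895 m²; P = 2y√(1+z²) = 2×1.65×3.068 = 10.12 m. Hydraulic radius R = A/P = 7.895/10.12 = 0.7799 m. Q_B = (1/0.014)·7.895·0.7799^(2/3)·√0.0006101 = 11.8 m³/s.
The larger discharge is 11.8 m³/s and the smaller is 0.9905 m³/s; the ratio is 11.9.

11.9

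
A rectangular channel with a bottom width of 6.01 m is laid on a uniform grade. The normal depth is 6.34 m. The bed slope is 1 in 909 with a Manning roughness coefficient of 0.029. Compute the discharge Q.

Q = 70.1 m³/s

Flow area A = b·y = 6.01 × 6.34 = 38.1 m². Wetted perimeter P = b + 2y = 6.01 + 2×6.34 = 18.69 m.
Hydraulic radius R = A/P = 38.1/18.69 = 2.039 m.
Manning's equation: Q = (1/n) A R^(2/3) S^(1/2) = (1/0.029) × 38.1 × 2.039^(2/3) × 0.0011^(1/2) = 70.1 m³/s.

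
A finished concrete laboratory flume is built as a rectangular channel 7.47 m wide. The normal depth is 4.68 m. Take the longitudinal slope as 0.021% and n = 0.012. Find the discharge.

Flow area A = b·y = 7.47 × 4.68 = 34.96 m². Wetted perimeter P = b + 2y = 7.47 + 2×4.68 = 16.83 m.
Hydraulic radius R = A/P = 34.96/16.83 = 2.077 m.
Manning's equation: Q = (1/n) A R^(2/3) S^(1/2) = (1/0.012) × 34.96 × 2.077^(2/3) × 0.00021^(1/2) = 68.7 m³/s.

Q = 68.7 m³/s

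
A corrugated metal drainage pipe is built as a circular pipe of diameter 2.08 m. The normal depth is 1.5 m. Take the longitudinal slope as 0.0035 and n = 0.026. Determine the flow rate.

Q = 4.35 m³/s

For a circular section of diameter D = 2.08 m at depth y = 1.5 m, the central angle is θ = 2 arccos(1 − 2y/D) = 4.058 rad. Then A = (D²/8)(θ − sin θ) = 2.624 m² and P = Dθ/2 = 4.22 m.
Hydraulic radius R = A/P = 2.624/4.22 = 0.6217 m.
Manning's equation: Q = (1/n) A R^(2/3) S^(1/2) = (1/0.026) × 2.624 × 0.6217^(2/3) × 0.0035^(1/2) = 4.35 m³/s.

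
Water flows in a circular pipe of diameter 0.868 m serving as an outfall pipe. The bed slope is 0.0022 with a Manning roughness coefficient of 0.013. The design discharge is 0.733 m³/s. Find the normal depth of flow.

Manning's equation rearranged: A R^(2/3) = nQ / (1·√S) = 0.013 × 0.733 / (√0.0022) = 0.2032.
Try y = 0.511 m: A R^(2/3) = 0.1394 — short.
Try y = 0.8 m: A R^(2/3) = 0.2294 — over.
Try y = 0.676 m: A R^(2/3) = 0.2032 — ≈ 0.2032.

y_n = 0.676 m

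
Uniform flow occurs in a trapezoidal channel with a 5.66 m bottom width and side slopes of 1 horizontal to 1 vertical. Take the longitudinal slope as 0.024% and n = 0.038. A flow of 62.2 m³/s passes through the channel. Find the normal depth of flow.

Manning's equation rearranged: A R^(2/3) = nQ / (1·√S) = 0.038 × 62.2 / (√0.00024) = 152.6.
Try y = 7.26 m: A R^(2/3) = 219.5 — high.
Try y = 5.46 m: A R^(2/3) = 122.8 — low.
Try y = 6.08 m: A R^(2/3) = 152.5 — close enough.

y_n = 6.08 m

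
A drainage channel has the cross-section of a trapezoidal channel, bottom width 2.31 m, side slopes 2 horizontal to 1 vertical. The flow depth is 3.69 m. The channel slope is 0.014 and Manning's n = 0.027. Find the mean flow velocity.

With bottom width b = 2.31 m and side slope z = 2: A = (b + zy)y = (2.31 + 2×3.69)×3.69 = 35.76 m²; P = b + 2y√(1+z²) = 2.31 + 2×3.69×2.236 = 18.81 m.
Hydraulic radius R = A/P = 35.76/18.81 = 1.901 m.
From Manning's equation, V = (1/n) R^(2/3) S^(1/2) = (1/0.027) × 1.901^(2/3) × 0.014^(1/2) = 6.72 m/s.

V = 6.72 m/s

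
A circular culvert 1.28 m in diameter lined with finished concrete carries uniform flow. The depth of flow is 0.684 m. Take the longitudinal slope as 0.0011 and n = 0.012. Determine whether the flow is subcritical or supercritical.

subcritical

For a circular section of diameter D = 1.28 m at depth y = 0.684 m, the central angle is θ = 2 arccos(1 − 2y/D) = 3.279 rad. Then A = (D²/8)(θ − sin θ) = 0.6997 m² and P = Dθ/2 = 2.099 m.
Hydraulic radius R = A/P = 0.6997/2.099 = 0.3334 m.
V = (1/n) R^(2/3) √S = (1/0.012) × 0.3334^(2/3) × √0.0011 = 1.329 m/s. Hydraulic depth D_h = A/T = 0.6997/1.277 = 0.5479 m.
Froude number Fr = V/√(g·D_h) = 1.329/√(9.81×0.5479) = 0.573, which is less than 1, so the flow is subcritical.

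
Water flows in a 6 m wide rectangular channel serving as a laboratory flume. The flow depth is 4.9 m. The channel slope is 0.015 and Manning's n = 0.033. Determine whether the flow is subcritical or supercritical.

subcritical

Flow area A = b·y = 6 × 4.9 = 29.4 m². Wetted perimeter P = b + 2y = 6 + 2×4.9 = 15.8 m.
Hydraulic radius R = A/P = 29.4/15.8 = 1.861 m.
V = (1/n) R^(2/3) √S = (1/0.033) × 1.861^(2/3) × √0.015 = 5.615 m/s. Hydraulic depth D_h = A/T = 29.4/6 = 4.9 m.
Froude number Fr = V/√(g·D_h) = 5.615/√(9.81×4.9) = 0.81, which is less than 1, so the flow is subcritical.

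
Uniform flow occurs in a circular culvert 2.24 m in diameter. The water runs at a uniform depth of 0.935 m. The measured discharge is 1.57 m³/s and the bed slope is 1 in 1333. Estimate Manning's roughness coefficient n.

n = 0.017

For a circular section of diameter D = 2.24 m at depth y = 0.935 m, the central angle is θ = 2 arccos(1 − 2y/D) = 2.81 rad. Then A = (D²/8)(θ − sin θ) = 1.558 m² and P = Dθ/2 = 3.147 m.
Hydraulic radius R = A/P = 1.558/3.147 = 0.4951 m.
Rearranging Manning's equation: n = (1/Q) A R^(2/3) S^(1/2) = (1/1.57) × 1.558 × 0.4951^(2/3) × √0.0007502 = 0.017.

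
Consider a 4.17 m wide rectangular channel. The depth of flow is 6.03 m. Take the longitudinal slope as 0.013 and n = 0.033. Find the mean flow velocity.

Flow area A = b·y = 4.17 × 6.03 = 25.15 m². Wetted perimeter P = b + 2y = 4.17 + 2×6.03 = 16.23 m.
Hydraulic radius R = A/P = 25.15/16.23 = 1.549 m.
From Manning's equation, V = (1/n) R^(2/3) S^(1/2) = (1/0.033) × 1.549^(2/3) × 0.013^(1/2) = 4.63 m/s.

V = 4.63 m/s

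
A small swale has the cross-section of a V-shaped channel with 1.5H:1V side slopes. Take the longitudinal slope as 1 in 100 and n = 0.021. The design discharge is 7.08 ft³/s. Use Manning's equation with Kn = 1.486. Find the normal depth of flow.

Manning's equation rearranged: A R^(2/3) = nQ / (1.486·√S) = 0.021 × 7.08 / (1.486 × √0.01) = 1.001.
Try y = 0.772 ft: A R^(2/3) = 0.4193 — too small.
Try y = 1.28 ft: A R^(2/3) = 1.615 — too large.
Try y = 1.07 ft: A R^(2/3) = 1.001 — matches.

y_n = 1.07 ft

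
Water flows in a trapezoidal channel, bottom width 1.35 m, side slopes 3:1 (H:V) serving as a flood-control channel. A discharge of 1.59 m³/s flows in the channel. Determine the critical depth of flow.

At critical depth, Q² T / (g A³) = 1, i.e. A³/T = Q²/g = 1.59²/9.81 = 0.2577.
Try y = 0.45 m: A³/T = 0.4429 — over.
Try y = 0.308 m: A³/T = 0.1074 — short.
Try y = 0.39 m: A³/T = 0.2573 — ≈ 0.2577.

y_c = 0.39 m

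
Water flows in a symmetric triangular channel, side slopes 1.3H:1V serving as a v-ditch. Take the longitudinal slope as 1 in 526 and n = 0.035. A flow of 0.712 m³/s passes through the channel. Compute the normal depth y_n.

y_n = 0.926 m

Manning's equation rearranged: A R^(2/3) = nQ / (1·√S) = 0.035 × 0.712 / (√0.001901) = 0.5715.
At y = 1.11 m: A R^(2/3) = 0.9265 — too large.
At y = 0.926 m: A R^(2/3) = 0.5714 — ≈ 0.5715.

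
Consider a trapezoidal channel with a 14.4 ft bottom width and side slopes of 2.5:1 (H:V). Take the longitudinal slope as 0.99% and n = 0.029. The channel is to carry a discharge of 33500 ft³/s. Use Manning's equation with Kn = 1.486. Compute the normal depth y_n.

Manning's equation rearranged: A R^(2/3) = nQ / (1.486·√S) = 0.029 × 33500 / (1.486 × √0.0099) = 6571.
Trying y = 17.5 ft: A R^(2/3) = 4522 — too small.
Trying y = 25.8 ft: A R^(2/3) = 11410 — too large.
Trying y = 20.5 ft: A R^(2/3) = 6569 — matches.

y_n = 20.5 ft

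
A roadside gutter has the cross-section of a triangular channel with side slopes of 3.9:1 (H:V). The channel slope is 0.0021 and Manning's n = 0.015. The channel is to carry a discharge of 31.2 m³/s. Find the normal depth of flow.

Manning's equation rearranged: A R^(2/3) = nQ / (1·√S) = 0.015 × 31.2 / (√0.0021) = 10.21.
Try y = 2.04 m: A R^(2/3) = 16.1 — over.
Try y = 1.34 m: A R^(2/3) = 5.249 — short.
Try y = 1.72 m: A R^(2/3) = 10.21 — ≈ 10.21.

y_n = 1.72 m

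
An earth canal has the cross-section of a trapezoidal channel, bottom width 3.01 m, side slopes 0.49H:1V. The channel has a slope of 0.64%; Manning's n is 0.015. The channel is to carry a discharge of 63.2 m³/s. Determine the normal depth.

Manning's equation rearranged: A R^(2/3) = nQ / (1·√S) = 0.015 × 63.2 / (√0.0064) = 11.85.
Trying y = 3.02 m: A R^(2/3) = 16.91 — too large.
Trying y = 2.46 m: A R^(2/3) = 11.85 — close enough.

y_n = 2.46 m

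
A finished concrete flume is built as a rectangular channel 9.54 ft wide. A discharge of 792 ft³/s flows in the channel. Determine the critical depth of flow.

For a rectangular channel, critical depth y_c = (q²/g)^(1/3) where q = Q/b = 792/9.54 = 83.02 ft²/s.
So y_c = (83.02²/32.2)^(1/3) = 5.98 ft.

y_c = 5.98 ft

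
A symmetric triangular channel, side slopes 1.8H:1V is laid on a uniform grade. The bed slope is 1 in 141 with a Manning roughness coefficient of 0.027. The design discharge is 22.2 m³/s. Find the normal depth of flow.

Manning's equation rearranged: A R^(2/3) = nQ / (1·√S) = 0.027 × 22.2 / (√0.007092) = 7.117.
Trying y = 1.56 m: A R^(2/3) = 3.393 — low.
Trying y = 2.5 m: A R^(2/3) = 11.93 — high.
Trying y = 2.06 m: A R^(2/3) = 7.122 — ≈ 7.117.

y_n = 2.06 m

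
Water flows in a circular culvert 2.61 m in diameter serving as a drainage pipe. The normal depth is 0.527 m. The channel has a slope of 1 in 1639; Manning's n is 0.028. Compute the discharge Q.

For a circular section of diameter D = 2.61 m at depth y = 0.527 m, the central angle is θ = 2 arccos(1 − 2y/D) = 1.864 rad. Then A = (D²/8)(θ − sin θ) = 0.7722 m² and P = Dθ/2 = 2.433 m.
Hydraulic radius R = A/P = 0.7722/2.433 = 0.3174 m.
Manning's equation: Q = (1/n) A R^(2/3) S^(1/2) = (1/0.028) × 0.7722 × 0.3174^(2/3) × 0.0006101^(1/2) = 0.317 m³/s.

Q = 0.317 m³/s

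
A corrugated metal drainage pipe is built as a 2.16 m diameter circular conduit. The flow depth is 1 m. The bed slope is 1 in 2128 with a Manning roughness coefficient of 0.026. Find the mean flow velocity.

For a circular section of diameter D = 2.16 m at depth y = 1 m, the central angle is θ = 2 arccos(1 − 2y/D) = 2.993 rad. Then A = (D²/8)(θ − sin θ) = 1.66 m² and P = Dθ/2 = 3.233 m.
Hydraulic radius R = A/P = 1.66/3.233 = 0.5133 m.
From Manning's equation, V = (1/n) R^(2/3) S^(1/2) = (1/0.026) × 0.5133^(2/3) × 0.0004699^(1/2) = 0.535 m/s.

V = 0.535 m/s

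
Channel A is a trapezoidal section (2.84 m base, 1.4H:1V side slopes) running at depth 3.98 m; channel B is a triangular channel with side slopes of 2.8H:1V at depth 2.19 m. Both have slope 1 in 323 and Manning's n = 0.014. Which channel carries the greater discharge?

channel A

Channel A: With bottom width b = 2.84 m and side slope z = 1.4: A = (b + zy)y = (2.84 + 1.4×3.98)×3.98 = 33.48 m²; P = b + 2y√(1+z²) = 2.84 + 2×3.98×1.72 = 16.53 m. Hydraulic radius R = A/P = 33.48/16.53 = 2.025 m. Q_A = (1/0.014)·33.48·2.025^(2/3)·√0.003096 = 213 m³/s.
Channel B: For a triangular section with side slope z = 2.8: A = zy² = 2.8×2.19² = 13.43 m²; P = 2y√(1+z²) = 2×2.19×2.973 = 13.02 m. Hydraulic radius R = A/P = 13.43/13.02 = 1.031 m. Q_B = (1/0.014)·13.43·1.031^(2/3)·√0.003096 = 54.48 m³/s.
Q_A = 213 m³/s vs Q_B = 54.48 m³/s, so channel A carries more.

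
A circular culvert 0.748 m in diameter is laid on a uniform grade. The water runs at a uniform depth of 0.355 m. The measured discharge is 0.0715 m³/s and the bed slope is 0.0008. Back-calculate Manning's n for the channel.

For a circular section of diameter D = 0.748 m at depth y = 0.355 m, the central angle is θ = 2 arccos(1 − 2y/D) = 3.04 rad. Then A = (D²/8)(θ − sin θ) = 0.2055 m² and P = Dθ/2 = 1.137 m.
Hydraulic radius R = A/P = 0.2055/1.137 = 0.1808 m.
Rearranging Manning's equation: n = (1/Q) A R^(2/3) S^(1/2) = (1/0.0715) × 0.2055 × 0.1808^(2/3) × √0.0008 = 0.026.

n = 0.026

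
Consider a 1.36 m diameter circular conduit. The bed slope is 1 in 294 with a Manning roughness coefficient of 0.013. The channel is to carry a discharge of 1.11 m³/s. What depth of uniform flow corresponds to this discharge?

Manning's equation rearranged: A R^(2/3) = nQ / (1·√S) = 0.013 × 1.11 / (√0.003401) = 0.2474.
At y = 0.459 m: A R^(2/3) = 0.1737 — low.
At y = 0.555 m: A R^(2/3) = 0.2473 — ≈ 0.2474.

y_n = 0.555 m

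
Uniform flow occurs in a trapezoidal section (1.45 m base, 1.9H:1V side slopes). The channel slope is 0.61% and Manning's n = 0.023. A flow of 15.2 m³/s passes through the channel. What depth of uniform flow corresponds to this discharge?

y_n = 1.35 m

Manning's equation rearranged: A R^(2/3) = nQ / (1·√S) = 0.023 × 15.2 / (√0.0061) = 4.476.
At y = 1.65 m: A R^(2/3) = 6.981 — high.
At y = 1.03 m: A R^(2/3) = 2.489 — low.
At y = 1.35 m: A R^(2/3) = 4.466 — ≈ 4.476.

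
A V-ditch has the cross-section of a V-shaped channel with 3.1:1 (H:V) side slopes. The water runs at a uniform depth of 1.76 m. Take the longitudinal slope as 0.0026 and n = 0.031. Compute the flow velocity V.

For a triangular section with side slope z = 3.1: A = zy² = 3.1×1.76² = 9.603 m²; P = 2y√(1+z²) = 2×1.76×3.257 = 11.47 m.
Hydraulic radius R = A/P = 9.603/11.47 = 0.8375 m.
From Manning's equation, V = (1/n) R^(2/3) S^(1/2) = (1/0.031) × 0.8375^(2/3) × 0.0026^(1/2) = 1.46 m/s.

V = 1.46 m/s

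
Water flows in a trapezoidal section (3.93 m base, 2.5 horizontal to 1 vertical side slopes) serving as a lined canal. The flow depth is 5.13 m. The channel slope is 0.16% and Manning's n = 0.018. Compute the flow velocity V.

V = 4.33 m/s

With bottom width b = 3.93 m and side slope z = 2.5: A = (b + zy)y = (3.93 + 2.5×5.13)×5.13 = 85.95 m²; P = b + 2y√(1+z²) = 3.93 + 2×5.13×2.693 = 31.56 m.
Hydraulic radius R = A/P = 85.95/31.56 = 2.724 m.
From Manning's equation, V = (1/n) R^(2/3) S^(1/2) = (1/0.018) × 2.724^(2/3) × 0.0016^(1/2) = 4.33 m/s.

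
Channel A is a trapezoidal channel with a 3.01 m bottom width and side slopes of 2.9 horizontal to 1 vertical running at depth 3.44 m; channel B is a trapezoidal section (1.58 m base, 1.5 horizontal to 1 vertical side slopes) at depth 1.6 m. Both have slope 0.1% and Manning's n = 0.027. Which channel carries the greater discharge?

Channel A: With bottom width b = 3.01 m and side slope z = 2.9: A = (b + zy)y = (3.01 + 2.9×3.44)×3.44 = 44.67 m²; P = b + 2y√(1+z²) = 3.01 + 2×3.44×3.068 = 24.11 m. Hydraulic radius R = A/P = 44.67/24.11 = 1.852 m. Q_A = (1/0.027)·44.67·1.852^(2/3)·√0.001 = 78.92 m³/s.
Channel B: With bottom width b = 1.58 m and side slope z = 1.5: A = (b + zy)y = (1.58 + 1.5×1.6)×1.6 = 6.368 m²; P = b + 2y√(1+z²) = 1.58 + 2×1.6×1.803 = 7.349 m. Hydraulic radius R = A/P = 6.368/7.349 = 0.8665 m. Q_B = (1/0.027)·6.368·0.8665^(2/3)·√0.001 = 6.779 m³/s.
Q_A = 78.92 m³/s vs Q_B = 6.779 m³/s, so channel A carries more.

channel A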